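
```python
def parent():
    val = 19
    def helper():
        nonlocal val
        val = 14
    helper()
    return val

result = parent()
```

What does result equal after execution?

Step 1: parent() sets val = 19.
Step 2: helper() uses nonlocal to reassign val = 14.
Step 3: result = 14

The answer is 14.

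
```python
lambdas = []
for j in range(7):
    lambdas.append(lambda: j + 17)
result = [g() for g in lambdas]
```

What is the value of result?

Step 1: All lambdas capture j by reference. After the loop, j = 6.
Step 2: Each call returns 6 + 17 = 23.
Step 3: result = [23, 23, 23, 23, 23, 23, 23]

The answer is [23, 23, 23, 23, 23, 23, 23].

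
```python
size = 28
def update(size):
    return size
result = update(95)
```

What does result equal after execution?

Step 1: Global size = 28.
Step 2: update(95) takes parameter size = 95, which shadows the global.
Step 3: result = 95

The answer is 95.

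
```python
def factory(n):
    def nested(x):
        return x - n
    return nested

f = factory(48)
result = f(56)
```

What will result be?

Step 1: factory(48) creates a closure capturing n = 48.
Step 2: f(56) computes 56 - 48 = 8.
Step 3: result = 8

The answer is 8.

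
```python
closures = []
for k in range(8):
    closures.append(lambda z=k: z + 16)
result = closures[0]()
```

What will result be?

Step 1: Default argument z=k captures k's value at definition time.
Step 2: closures[0] was defined when k = 0, so z defaults to 0.
Step 3: result = 0 + 16 = 16 (default arg fixes the late binding issue)

The answer is 16.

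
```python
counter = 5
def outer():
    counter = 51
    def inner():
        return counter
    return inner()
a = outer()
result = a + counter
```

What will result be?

Step 1: outer() has local counter = 51. inner() reads from enclosing.
Step 2: outer() returns 51. Global counter = 5 unchanged.
Step 3: result = 51 + 5 = 56

The answer is 56.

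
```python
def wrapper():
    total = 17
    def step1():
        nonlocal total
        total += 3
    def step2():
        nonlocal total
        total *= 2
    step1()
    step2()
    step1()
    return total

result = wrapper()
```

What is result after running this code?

Step 1: total = 17.
Step 2: step1(): total = 17 + 3 = 20.
Step 3: step2(): total = 20 * 2 = 40.
Step 4: step1(): total = 40 + 3 = 43. result = 43

The answer is 43.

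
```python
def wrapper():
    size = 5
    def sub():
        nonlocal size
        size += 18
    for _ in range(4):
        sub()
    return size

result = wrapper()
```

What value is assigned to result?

Step 1: size = 5.
Step 2: sub() is called 4 times in a loop, each adding 18 via nonlocal.
Step 3: size = 5 + 18 * 4 = 77

The answer is 77.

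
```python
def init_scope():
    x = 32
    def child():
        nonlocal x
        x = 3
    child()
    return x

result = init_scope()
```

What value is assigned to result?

Step 1: init_scope() sets x = 32.
Step 2: child() uses nonlocal to reassign x = 3.
Step 3: result = 3

The answer is 3.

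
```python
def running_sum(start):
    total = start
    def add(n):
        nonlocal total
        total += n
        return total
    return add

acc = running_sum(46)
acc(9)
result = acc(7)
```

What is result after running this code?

Step 1: running_sum(46) creates closure with total = 46.
Step 2: First acc(9): total = 46 + 9 = 55.
Step 3: Second acc(7): total = 55 + 7 = 62. result = 62

The answer is 62.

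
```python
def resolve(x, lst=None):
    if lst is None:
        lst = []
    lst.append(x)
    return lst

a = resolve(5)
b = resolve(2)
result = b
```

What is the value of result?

Step 1: None default with guard creates a NEW list each call.
Step 2: a = [5] (fresh list). b = [2] (another fresh list).
Step 3: result = [2] (this is the fix for mutable default)

The answer is [2].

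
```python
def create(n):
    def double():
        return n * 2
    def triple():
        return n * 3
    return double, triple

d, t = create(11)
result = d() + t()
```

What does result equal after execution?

Step 1: Both closures capture the same n = 11.
Step 2: d() = 11 * 2 = 22, t() = 11 * 3 = 33.
Step 3: result = 22 + 33 = 55

The answer is 55.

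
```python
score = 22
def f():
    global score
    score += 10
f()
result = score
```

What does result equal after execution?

Step 1: score = 22 globally.
Step 2: f() modifies global score: score += 10 = 32.
Step 3: result = 32

The answer is 32.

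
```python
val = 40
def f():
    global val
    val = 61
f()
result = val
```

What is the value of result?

Step 1: val = 40 globally.
Step 2: f() declares global val and sets it to 61.
Step 3: After f(), global val = 61. result = 61

The answer is 61.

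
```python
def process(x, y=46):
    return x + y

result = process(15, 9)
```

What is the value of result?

Step 1: process(15, 9) overrides default y with 9.
Step 2: Returns 15 + 9 = 24.
Step 3: result = 24

The answer is 24.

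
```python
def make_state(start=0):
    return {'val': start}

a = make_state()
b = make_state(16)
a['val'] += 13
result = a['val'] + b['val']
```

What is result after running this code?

Step 1: make_state() returns a new dict each call (immutable default 0).
Step 2: a = {'val': 0}, b = {'val': 16}.
Step 3: a['val'] += 13 = 13. result = 13 + 16 = 29

The answer is 29.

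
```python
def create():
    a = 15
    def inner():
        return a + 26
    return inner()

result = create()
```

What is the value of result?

Step 1: create() defines a = 15.
Step 2: inner() reads a = 15 from enclosing scope, returns 15 + 26 = 41.
Step 3: result = 41

The answer is 41.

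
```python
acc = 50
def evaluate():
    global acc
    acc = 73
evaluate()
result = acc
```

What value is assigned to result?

Step 1: acc = 50 globally.
Step 2: evaluate() declares global acc and sets it to 73.
Step 3: After evaluate(), global acc = 73. result = 73

The answer is 73.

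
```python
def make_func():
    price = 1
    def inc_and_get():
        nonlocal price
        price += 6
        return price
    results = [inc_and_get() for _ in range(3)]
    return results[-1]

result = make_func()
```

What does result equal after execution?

Step 1: price = 1.
Step 2: Three calls to inc_and_get(), each adding 6.
Step 3: Last value = 1 + 6 * 3 = 19

The answer is 19.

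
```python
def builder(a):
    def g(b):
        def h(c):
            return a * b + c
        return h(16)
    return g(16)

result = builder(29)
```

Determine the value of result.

Step 1: a = 29, b = 16, c = 16.
Step 2: h() computes a * b + c = 29 * 16 + 16 = 480.
Step 3: result = 480

The answer is 480.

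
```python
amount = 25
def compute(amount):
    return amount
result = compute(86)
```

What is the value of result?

Step 1: Global amount = 25.
Step 2: compute(86) takes parameter amount = 86, which shadows the global.
Step 3: result = 86

The answer is 86.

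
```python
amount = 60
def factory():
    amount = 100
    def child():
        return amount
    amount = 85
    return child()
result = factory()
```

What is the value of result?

Step 1: factory() sets amount = 100, then later amount = 85.
Step 2: child() is called after amount is reassigned to 85. Closures capture variables by reference, not by value.
Step 3: result = 85

The answer is 85.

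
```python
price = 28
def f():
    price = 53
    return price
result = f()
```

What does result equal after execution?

Step 1: Global price = 28.
Step 2: f() creates local price = 53, shadowing the global.
Step 3: Returns local price = 53. result = 53

The answer is 53.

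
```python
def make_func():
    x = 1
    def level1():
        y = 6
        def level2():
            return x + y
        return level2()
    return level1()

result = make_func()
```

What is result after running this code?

Step 1: x = 1 in make_func. y = 6 in level1.
Step 2: level2() reads x = 1 and y = 6 from enclosing scopes.
Step 3: result = 1 + 6 = 7

The answer is 7.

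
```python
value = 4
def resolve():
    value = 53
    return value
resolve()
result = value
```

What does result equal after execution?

Step 1: value = 4 globally.
Step 2: resolve() creates a LOCAL value = 53 (no global keyword!).
Step 3: The global value is unchanged. result = 4

The answer is 4.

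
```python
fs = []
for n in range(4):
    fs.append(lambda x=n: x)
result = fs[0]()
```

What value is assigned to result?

Step 1: Default argument x=n captures n's value at each iteration.
Step 2: fs[0] captured x = 0 when n was 0.
Step 3: result = 0

The answer is 0.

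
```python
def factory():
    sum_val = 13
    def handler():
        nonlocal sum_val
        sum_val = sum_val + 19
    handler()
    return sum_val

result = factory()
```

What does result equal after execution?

Step 1: factory() sets sum_val = 13.
Step 2: handler() uses nonlocal to modify sum_val in factory's scope: sum_val = 13 + 19 = 32.
Step 3: factory() returns the modified sum_val = 32

The answer is 32.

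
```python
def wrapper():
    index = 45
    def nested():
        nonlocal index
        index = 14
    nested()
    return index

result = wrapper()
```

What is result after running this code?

Step 1: wrapper() sets index = 45.
Step 2: nested() uses nonlocal to reassign index = 14.
Step 3: result = 14

The answer is 14.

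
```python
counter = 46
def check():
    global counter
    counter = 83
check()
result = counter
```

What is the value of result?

Step 1: counter = 46 globally.
Step 2: check() declares global counter and sets it to 83.
Step 3: After check(), global counter = 83. result = 83

The answer is 83.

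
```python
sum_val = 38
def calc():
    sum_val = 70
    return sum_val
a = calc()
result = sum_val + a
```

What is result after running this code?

Step 1: Global sum_val = 38. calc() returns local sum_val = 70.
Step 2: a = 70. Global sum_val still = 38.
Step 3: result = 38 + 70 = 108

The answer is 108.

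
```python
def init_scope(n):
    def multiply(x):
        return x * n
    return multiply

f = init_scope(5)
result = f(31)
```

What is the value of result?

Step 1: init_scope(5) returns multiply closure with n = 5.
Step 2: f(31) computes 31 * 5 = 155.
Step 3: result = 155

The answer is 155.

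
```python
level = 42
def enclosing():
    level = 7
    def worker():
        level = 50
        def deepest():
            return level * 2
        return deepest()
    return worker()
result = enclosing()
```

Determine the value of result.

Step 1: deepest() looks up level through LEGB: not local, finds level = 50 in enclosing worker().
Step 2: Returns 50 * 2 = 100.
Step 3: result = 100

The answer is 100.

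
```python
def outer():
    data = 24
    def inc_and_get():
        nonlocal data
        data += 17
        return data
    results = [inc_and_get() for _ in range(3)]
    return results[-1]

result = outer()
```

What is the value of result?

Step 1: data = 24.
Step 2: Three calls to inc_and_get(), each adding 17.
Step 3: Last value = 24 + 17 * 3 = 75

The answer is 75.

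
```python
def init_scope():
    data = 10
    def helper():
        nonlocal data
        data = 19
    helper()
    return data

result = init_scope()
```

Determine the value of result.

Step 1: init_scope() sets data = 10.
Step 2: helper() uses nonlocal to reassign data = 19.
Step 3: result = 19

The answer is 19.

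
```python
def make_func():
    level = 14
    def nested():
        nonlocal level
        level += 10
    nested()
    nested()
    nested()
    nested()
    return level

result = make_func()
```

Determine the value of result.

Step 1: level starts at 14.
Step 2: nested() is called 4 times, each adding 10.
Step 3: level = 14 + 10 * 4 = 54

The answer is 54.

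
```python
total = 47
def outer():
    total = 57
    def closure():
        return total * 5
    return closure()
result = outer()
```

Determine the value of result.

Step 1: outer() shadows global total with total = 57.
Step 2: closure() finds total = 57 in enclosing scope, computes 57 * 5 = 285.
Step 3: result = 285

The answer is 285.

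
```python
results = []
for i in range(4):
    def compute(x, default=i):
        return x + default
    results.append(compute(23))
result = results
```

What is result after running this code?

Step 1: Default argument default=i is evaluated at function definition time.
Step 2: Each iteration creates compute with default = current i value.
Step 3: compute(23) returns 23 + default. results = [23, 24, 25, 26]

The answer is [23, 24, 25, 26].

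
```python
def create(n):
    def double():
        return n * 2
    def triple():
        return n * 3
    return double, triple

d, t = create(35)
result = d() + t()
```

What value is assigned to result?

Step 1: Both closures capture the same n = 35.
Step 2: d() = 35 * 2 = 70, t() = 35 * 3 = 105.
Step 3: result = 70 + 105 = 175

The answer is 175.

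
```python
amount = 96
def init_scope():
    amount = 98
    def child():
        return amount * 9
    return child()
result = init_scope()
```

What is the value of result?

Step 1: init_scope() shadows global amount with amount = 98.
Step 2: child() finds amount = 98 in enclosing scope, computes 98 * 9 = 882.
Step 3: result = 882

The answer is 882.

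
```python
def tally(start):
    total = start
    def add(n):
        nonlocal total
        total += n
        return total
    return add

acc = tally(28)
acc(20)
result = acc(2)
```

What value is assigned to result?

Step 1: tally(28) creates closure with total = 28.
Step 2: First acc(20): total = 28 + 20 = 48.
Step 3: Second acc(2): total = 48 + 2 = 50. result = 50

The answer is 50.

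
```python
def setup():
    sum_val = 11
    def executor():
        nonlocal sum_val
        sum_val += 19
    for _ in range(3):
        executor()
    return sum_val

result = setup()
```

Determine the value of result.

Step 1: sum_val = 11.
Step 2: executor() is called 3 times in a loop, each adding 19 via nonlocal.
Step 3: sum_val = 11 + 19 * 3 = 68

The answer is 68.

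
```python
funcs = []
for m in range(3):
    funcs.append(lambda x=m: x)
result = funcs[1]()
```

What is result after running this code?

Step 1: Default argument x=m captures m's value at each iteration.
Step 2: funcs[1] captured x = 1 when m was 1.
Step 3: result = 1

The answer is 1.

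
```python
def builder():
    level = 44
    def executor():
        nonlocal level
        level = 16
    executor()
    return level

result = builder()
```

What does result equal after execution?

Step 1: builder() sets level = 44.
Step 2: executor() uses nonlocal to reassign level = 16.
Step 3: result = 16

The answer is 16.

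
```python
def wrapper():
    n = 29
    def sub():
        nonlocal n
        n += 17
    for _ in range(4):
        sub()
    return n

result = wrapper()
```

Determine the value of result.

Step 1: n = 29.
Step 2: sub() is called 4 times in a loop, each adding 17 via nonlocal.
Step 3: n = 29 + 17 * 4 = 97

The answer is 97.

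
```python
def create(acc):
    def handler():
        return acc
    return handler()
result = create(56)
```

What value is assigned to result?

Step 1: create(56) binds parameter acc = 56.
Step 2: handler() looks up acc in enclosing scope and finds the parameter acc = 56.
Step 3: result = 56

The answer is 56.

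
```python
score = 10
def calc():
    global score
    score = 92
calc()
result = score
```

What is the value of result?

Step 1: score = 10 globally.
Step 2: calc() declares global score and sets it to 92.
Step 3: After calc(), global score = 92. result = 92

The answer is 92.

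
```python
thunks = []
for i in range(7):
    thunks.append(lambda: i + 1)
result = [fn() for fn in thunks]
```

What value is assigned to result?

Step 1: All lambdas capture i by reference. After the loop, i = 6.
Step 2: Each call returns 6 + 1 = 7.
Step 3: result = [7, 7, 7, 7, 7, 7, 7]

The answer is [7, 7, 7, 7, 7, 7, 7].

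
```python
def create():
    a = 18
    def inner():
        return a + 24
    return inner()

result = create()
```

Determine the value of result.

Step 1: create() defines a = 18.
Step 2: inner() reads a = 18 from enclosing scope, returns 18 + 24 = 42.
Step 3: result = 42

The answer is 42.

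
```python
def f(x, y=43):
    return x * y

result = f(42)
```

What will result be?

Step 1: f(42) uses default y = 43.
Step 2: Returns 42 * 43 = 1806.
Step 3: result = 1806

The answer is 1806.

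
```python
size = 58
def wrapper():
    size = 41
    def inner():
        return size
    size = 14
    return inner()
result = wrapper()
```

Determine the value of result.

Step 1: wrapper() sets size = 41, then later size = 14.
Step 2: inner() is called after size is reassigned to 14. Closures capture variables by reference, not by value.
Step 3: result = 14

The answer is 14.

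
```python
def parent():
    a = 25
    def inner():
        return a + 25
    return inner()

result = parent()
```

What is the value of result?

Step 1: parent() defines a = 25.
Step 2: inner() reads a = 25 from enclosing scope, returns 25 + 25 = 50.
Step 3: result = 50

The answer is 50.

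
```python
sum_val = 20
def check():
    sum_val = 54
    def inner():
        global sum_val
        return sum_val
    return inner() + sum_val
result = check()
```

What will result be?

Step 1: Global sum_val = 20. check() shadows with local sum_val = 54.
Step 2: inner() uses global keyword, so inner() returns global sum_val = 20.
Step 3: check() returns 20 + 54 = 74

The answer is 74.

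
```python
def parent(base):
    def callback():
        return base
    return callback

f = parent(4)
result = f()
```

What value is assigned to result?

Step 1: parent(4) creates closure capturing base = 4.
Step 2: f() returns the captured base = 4.
Step 3: result = 4

The answer is 4.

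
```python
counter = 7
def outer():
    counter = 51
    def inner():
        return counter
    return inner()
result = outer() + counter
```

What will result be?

Step 1: Global counter = 7. outer() shadows with counter = 51.
Step 2: inner() returns enclosing counter = 51. outer() = 51.
Step 3: result = 51 + global counter (7) = 58

The answer is 58.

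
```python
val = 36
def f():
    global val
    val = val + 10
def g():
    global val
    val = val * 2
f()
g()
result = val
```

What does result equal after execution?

Step 1: val = 36.
Step 2: f() adds 10: val = 36 + 10 = 46.
Step 3: g() doubles: val = 46 * 2 = 92.
Step 4: result = 92

The answer is 92.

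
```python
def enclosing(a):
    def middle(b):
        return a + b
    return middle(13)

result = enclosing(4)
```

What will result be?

Step 1: enclosing(4) passes a = 4.
Step 2: middle(13) has b = 13, reads a = 4 from enclosing.
Step 3: result = 4 + 13 = 17

The answer is 17.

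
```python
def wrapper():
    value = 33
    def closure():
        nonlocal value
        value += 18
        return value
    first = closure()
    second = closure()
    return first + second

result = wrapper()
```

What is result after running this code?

Step 1: value starts at 33.
Step 2: First call: value = 33 + 18 = 51, returns 51.
Step 3: Second call: value = 51 + 18 = 69, returns 69.
Step 4: result = 51 + 69 = 120

The answer is 120.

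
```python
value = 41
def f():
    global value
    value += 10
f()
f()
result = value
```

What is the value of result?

Step 1: value = 41.
Step 2: First f(): value = 41 + 10 = 51.
Step 3: Second f(): value = 51 + 10 = 61. result = 61

The answer is 61.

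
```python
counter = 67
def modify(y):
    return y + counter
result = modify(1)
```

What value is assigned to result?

Step 1: counter = 67 is defined globally.
Step 2: modify(1) uses parameter y = 1 and looks up counter from global scope = 67.
Step 3: result = 1 + 67 = 68

The answer is 68.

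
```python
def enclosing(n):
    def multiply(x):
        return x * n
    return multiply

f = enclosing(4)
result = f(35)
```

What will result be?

Step 1: enclosing(4) returns multiply closure with n = 4.
Step 2: f(35) computes 35 * 4 = 140.
Step 3: result = 140

The answer is 140.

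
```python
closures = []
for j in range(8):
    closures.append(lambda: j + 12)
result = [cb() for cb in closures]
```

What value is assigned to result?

Step 1: All lambdas capture j by reference. After the loop, j = 7.
Step 2: Each call returns 7 + 12 = 19.
Step 3: result = [19, 19, 19, 19, 19, 19, 19, 19]

The answer is [19, 19, 19, 19, 19, 19, 19, 19].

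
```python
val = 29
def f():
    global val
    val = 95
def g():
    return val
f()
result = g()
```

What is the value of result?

Step 1: val = 29.
Step 2: f() sets global val = 95.
Step 3: g() reads global val = 95. result = 95

The answer is 95.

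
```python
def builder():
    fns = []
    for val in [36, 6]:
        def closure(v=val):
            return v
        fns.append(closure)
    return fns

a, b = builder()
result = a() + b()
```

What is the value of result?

Step 1: Default argument v=val captures val at each iteration.
Step 2: a() returns 36 (captured at first iteration), b() returns 6 (captured at second).
Step 3: result = 36 + 6 = 42

The answer is 42.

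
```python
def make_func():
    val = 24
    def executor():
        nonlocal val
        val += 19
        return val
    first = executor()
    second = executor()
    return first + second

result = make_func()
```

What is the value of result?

Step 1: val starts at 24.
Step 2: First call: val = 24 + 19 = 43, returns 43.
Step 3: Second call: val = 43 + 19 = 62, returns 62.
Step 4: result = 43 + 62 = 105

The answer is 105.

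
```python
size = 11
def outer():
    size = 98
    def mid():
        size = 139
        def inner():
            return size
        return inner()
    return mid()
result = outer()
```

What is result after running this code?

Step 1: Three levels of shadowing: global 11, outer 98, mid 139.
Step 2: inner() finds size = 139 in enclosing mid() scope.
Step 3: result = 139

The answer is 139.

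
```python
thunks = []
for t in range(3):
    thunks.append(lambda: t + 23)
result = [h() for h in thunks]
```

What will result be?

Step 1: All lambdas capture t by reference. After the loop, t = 2.
Step 2: Each call returns 2 + 23 = 25.
Step 3: result = [25, 25, 25]

The answer is [25, 25, 25].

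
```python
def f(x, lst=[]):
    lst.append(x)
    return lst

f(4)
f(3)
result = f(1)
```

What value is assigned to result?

Step 1: Mutable default argument gotcha! The list [] is created once.
Step 2: Each call appends to the SAME list: [4], [4, 3], [4, 3, 1].
Step 3: result = [4, 3, 1]

The answer is [4, 3, 1].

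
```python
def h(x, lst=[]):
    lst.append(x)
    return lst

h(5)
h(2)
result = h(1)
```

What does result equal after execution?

Step 1: Mutable default argument gotcha! The list [] is created once.
Step 2: Each call appends to the SAME list: [5], [5, 2], [5, 2, 1].
Step 3: result = [5, 2, 1]

The answer is [5, 2, 1].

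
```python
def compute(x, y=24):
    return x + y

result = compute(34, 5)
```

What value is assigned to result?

Step 1: compute(34, 5) overrides default y with 5.
Step 2: Returns 34 + 5 = 39.
Step 3: result = 39

The answer is 39.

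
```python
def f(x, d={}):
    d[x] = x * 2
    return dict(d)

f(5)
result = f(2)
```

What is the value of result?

Step 1: Mutable default dict is shared across calls.
Step 2: First call adds 5: 10. Second call adds 2: 4.
Step 3: result = {5: 10, 2: 4}

The answer is {5: 10, 2: 4}.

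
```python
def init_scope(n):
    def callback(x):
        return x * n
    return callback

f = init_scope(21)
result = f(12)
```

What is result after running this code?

Step 1: init_scope(21) creates a closure capturing n = 21.
Step 2: f(12) computes 12 * 21 = 252.
Step 3: result = 252

The answer is 252.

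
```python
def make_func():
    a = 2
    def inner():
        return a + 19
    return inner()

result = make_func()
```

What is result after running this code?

Step 1: make_func() defines a = 2.
Step 2: inner() reads a = 2 from enclosing scope, returns 2 + 19 = 21.
Step 3: result = 21

The answer is 21.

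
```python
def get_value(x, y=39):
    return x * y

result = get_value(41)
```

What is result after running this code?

Step 1: get_value(41) uses default y = 39.
Step 2: Returns 41 * 39 = 1599.
Step 3: result = 1599

The answer is 1599.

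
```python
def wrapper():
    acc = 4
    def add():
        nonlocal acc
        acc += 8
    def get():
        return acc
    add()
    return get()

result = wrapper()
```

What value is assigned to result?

Step 1: acc = 4. add() modifies it via nonlocal, get() reads it.
Step 2: add() makes acc = 4 + 8 = 12.
Step 3: get() returns 12. result = 12

The answer is 12.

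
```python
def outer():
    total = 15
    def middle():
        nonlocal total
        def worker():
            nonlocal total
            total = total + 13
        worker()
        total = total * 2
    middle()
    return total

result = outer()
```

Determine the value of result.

Step 1: total = 15.
Step 2: worker() adds 13: total = 15 + 13 = 28.
Step 3: middle() doubles: total = 28 * 2 = 56.
Step 4: result = 56

The answer is 56.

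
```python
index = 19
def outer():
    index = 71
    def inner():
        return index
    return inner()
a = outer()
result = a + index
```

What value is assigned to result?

Step 1: outer() has local index = 71. inner() reads from enclosing.
Step 2: outer() returns 71. Global index = 19 unchanged.
Step 3: result = 71 + 19 = 90

The answer is 90.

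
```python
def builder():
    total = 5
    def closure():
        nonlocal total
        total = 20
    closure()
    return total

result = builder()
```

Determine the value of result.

Step 1: builder() sets total = 5.
Step 2: closure() uses nonlocal to reassign total = 20.
Step 3: result = 20

The answer is 20.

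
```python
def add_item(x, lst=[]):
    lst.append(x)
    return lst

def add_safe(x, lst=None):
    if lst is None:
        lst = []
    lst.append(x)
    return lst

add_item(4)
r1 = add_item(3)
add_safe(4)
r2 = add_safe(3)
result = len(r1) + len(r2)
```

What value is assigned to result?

Step 1: add_item shares mutable default: after 2 calls, lst = [4, 3], len = 2.
Step 2: add_safe creates fresh list each time: r2 = [3], len = 1.
Step 3: result = 2 + 1 = 3

The answer is 3.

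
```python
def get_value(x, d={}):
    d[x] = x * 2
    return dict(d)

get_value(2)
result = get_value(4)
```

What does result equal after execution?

Step 1: Mutable default dict is shared across calls.
Step 2: First call adds 2: 4. Second call adds 4: 8.
Step 3: result = {2: 4, 4: 8}

The answer is {2: 4, 4: 8}.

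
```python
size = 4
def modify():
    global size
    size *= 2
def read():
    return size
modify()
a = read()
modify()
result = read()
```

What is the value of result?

Step 1: size = 4.
Step 2: First modify(): size = 4 * 2 = 8.
Step 3: Second modify(): size = 8 * 2 = 16.
Step 4: read() returns 16

The answer is 16.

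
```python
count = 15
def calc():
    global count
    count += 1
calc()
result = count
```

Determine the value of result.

Step 1: count = 15 globally.
Step 2: calc() modifies global count: count += 1 = 16.
Step 3: result = 16

The answer is 16.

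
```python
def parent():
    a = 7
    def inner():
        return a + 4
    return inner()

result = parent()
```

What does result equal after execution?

Step 1: parent() defines a = 7.
Step 2: inner() reads a = 7 from enclosing scope, returns 7 + 4 = 11.
Step 3: result = 11

The answer is 11.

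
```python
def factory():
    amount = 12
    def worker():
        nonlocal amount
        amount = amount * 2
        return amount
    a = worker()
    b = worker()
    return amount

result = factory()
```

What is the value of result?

Step 1: amount starts at 12.
Step 2: First worker(): amount = 12 * 2 = 24.
Step 3: Second worker(): amount = 24 * 2 = 48.
Step 4: result = 48

The answer is 48.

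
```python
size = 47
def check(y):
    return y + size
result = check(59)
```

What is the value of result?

Step 1: size = 47 is defined globally.
Step 2: check(59) uses parameter y = 59 and looks up size from global scope = 47.
Step 3: result = 59 + 47 = 106

The answer is 106.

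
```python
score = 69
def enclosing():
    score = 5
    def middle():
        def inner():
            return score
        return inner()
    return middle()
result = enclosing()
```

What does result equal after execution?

Step 1: enclosing() defines score = 5. middle() and inner() have no local score.
Step 2: inner() checks local (none), enclosing middle() (none), enclosing enclosing() and finds score = 5.
Step 3: result = 5

The answer is 5.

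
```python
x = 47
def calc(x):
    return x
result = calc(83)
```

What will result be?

Step 1: Global x = 47.
Step 2: calc(83) takes parameter x = 83, which shadows the global.
Step 3: result = 83

The answer is 83.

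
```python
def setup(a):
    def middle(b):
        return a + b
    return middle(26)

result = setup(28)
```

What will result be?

Step 1: setup(28) passes a = 28.
Step 2: middle(26) has b = 26, reads a = 28 from enclosing.
Step 3: result = 28 + 26 = 54

The answer is 54.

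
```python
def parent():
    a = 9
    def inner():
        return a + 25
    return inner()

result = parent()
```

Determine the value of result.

Step 1: parent() defines a = 9.
Step 2: inner() reads a = 9 from enclosing scope, returns 9 + 25 = 34.
Step 3: result = 34

The answer is 34.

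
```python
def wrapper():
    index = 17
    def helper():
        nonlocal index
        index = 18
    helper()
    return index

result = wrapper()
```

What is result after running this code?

Step 1: wrapper() sets index = 17.
Step 2: helper() uses nonlocal to reassign index = 18.
Step 3: result = 18

The answer is 18.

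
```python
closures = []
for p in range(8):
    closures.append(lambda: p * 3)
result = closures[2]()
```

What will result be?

Step 1: All lambdas reference the same variable p (late binding).
Step 2: After the loop, p = 7. Every lambda returns p * 3.
Step 3: closures[2]() = 7 * 3 = 21

The answer is 21.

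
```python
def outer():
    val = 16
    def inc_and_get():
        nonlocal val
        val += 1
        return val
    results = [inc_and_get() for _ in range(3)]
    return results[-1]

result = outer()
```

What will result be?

Step 1: val = 16.
Step 2: Three calls to inc_and_get(), each adding 1.
Step 3: Last value = 16 + 1 * 3 = 19

The answer is 19.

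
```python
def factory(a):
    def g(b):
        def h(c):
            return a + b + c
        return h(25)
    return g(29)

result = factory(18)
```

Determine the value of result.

Step 1: a = 18, b = 29, c = 25 across three nested scopes.
Step 2: h() accesses all three via LEGB rule.
Step 3: result = 18 + 29 + 25 = 72

The answer is 72.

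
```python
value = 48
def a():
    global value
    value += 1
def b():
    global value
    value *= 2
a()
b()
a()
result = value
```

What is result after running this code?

Step 1: value = 48.
Step 2: a(): value = 48 + 1 = 49.
Step 3: b(): value = 49 * 2 = 98.
Step 4: a(): value = 98 + 1 = 99

The answer is 99.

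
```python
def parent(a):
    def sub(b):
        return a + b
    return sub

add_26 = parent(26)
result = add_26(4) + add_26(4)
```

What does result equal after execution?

Step 1: add_26 captures a = 26.
Step 2: add_26(4) = 26 + 4 = 30, called twice.
Step 3: result = 30 + 30 = 60

The answer is 60.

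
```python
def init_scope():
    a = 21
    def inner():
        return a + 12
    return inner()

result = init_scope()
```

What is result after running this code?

Step 1: init_scope() defines a = 21.
Step 2: inner() reads a = 21 from enclosing scope, returns 21 + 12 = 33.
Step 3: result = 33

The answer is 33.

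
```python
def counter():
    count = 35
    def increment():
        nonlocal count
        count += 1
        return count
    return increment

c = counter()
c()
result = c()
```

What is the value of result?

Step 1: counter() creates closure with count = 35.
Step 2: Each c() call increments count via nonlocal. After 2 calls: 35 + 2 = 37.
Step 3: result = 37

The answer is 37.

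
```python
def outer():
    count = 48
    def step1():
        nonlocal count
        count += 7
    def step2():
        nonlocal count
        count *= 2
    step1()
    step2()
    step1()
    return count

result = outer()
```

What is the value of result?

Step 1: count = 48.
Step 2: step1(): count = 48 + 7 = 55.
Step 3: step2(): count = 55 * 2 = 110.
Step 4: step1(): count = 110 + 7 = 117. result = 117

The answer is 117.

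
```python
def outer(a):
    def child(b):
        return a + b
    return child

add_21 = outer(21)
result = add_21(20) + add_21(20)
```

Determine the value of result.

Step 1: add_21 captures a = 21.
Step 2: add_21(20) = 21 + 20 = 41, called twice.
Step 3: result = 41 + 41 = 82

The answer is 82.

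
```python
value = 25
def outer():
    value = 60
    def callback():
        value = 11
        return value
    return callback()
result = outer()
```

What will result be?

Step 1: Three scopes define value: global (25), outer (60), callback (11).
Step 2: callback() has its own local value = 11, which shadows both enclosing and global.
Step 3: result = 11 (local wins in LEGB)

The answer is 11.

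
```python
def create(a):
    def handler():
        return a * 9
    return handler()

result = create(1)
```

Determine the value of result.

Step 1: create(1) binds parameter a = 1.
Step 2: handler() accesses a = 1 from enclosing scope.
Step 3: result = 1 * 9 = 9

The answer is 9.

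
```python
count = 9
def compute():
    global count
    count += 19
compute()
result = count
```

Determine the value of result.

Step 1: count = 9 globally.
Step 2: compute() modifies global count: count += 19 = 28.
Step 3: result = 28

The answer is 28.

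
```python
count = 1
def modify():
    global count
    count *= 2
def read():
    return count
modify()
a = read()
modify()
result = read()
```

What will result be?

Step 1: count = 1.
Step 2: First modify(): count = 1 * 2 = 2.
Step 3: Second modify(): count = 2 * 2 = 4.
Step 4: read() returns 4

The answer is 4.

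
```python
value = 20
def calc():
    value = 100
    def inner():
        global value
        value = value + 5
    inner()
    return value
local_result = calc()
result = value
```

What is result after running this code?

Step 1: Global value = 20. calc() creates local value = 100.
Step 2: inner() declares global value and adds 5: global value = 20 + 5 = 25.
Step 3: calc() returns its local value = 100 (unaffected by inner).
Step 4: result = global value = 25

The answer is 25.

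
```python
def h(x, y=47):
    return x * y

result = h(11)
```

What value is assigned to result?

Step 1: h(11) uses default y = 47.
Step 2: Returns 11 * 47 = 517.
Step 3: result = 517

The answer is 517.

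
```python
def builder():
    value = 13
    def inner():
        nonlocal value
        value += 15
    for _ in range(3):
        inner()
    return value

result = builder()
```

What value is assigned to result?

Step 1: value = 13.
Step 2: inner() is called 3 times in a loop, each adding 15 via nonlocal.
Step 3: value = 13 + 15 * 3 = 58

The answer is 58.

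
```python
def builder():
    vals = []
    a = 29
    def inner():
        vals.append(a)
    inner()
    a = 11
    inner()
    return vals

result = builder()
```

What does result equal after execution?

Step 1: a = 29. inner() appends current a to vals.
Step 2: First inner(): appends 29. Then a = 11.
Step 3: Second inner(): appends 11 (closure sees updated a). result = [29, 11]

The answer is [29, 11].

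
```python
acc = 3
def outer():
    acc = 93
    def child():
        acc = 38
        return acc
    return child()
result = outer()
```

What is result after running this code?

Step 1: Three scopes define acc: global (3), outer (93), child (38).
Step 2: child() has its own local acc = 38, which shadows both enclosing and global.
Step 3: result = 38 (local wins in LEGB)

The answer is 38.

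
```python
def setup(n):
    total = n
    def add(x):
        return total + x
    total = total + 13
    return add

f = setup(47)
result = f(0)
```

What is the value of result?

Step 1: setup(47) sets total = 47, then total = 47 + 13 = 60.
Step 2: Closures capture by reference, so add sees total = 60.
Step 3: f(0) returns 60 + 0 = 60

The answer is 60.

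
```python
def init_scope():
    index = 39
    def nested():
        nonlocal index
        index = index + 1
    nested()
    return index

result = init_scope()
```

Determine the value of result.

Step 1: init_scope() sets index = 39.
Step 2: nested() uses nonlocal to modify index in init_scope's scope: index = 39 + 1 = 40.
Step 3: init_scope() returns the modified index = 40

The answer is 40.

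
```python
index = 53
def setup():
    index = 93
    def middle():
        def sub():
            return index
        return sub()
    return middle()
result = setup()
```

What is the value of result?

Step 1: setup() defines index = 93. middle() and sub() have no local index.
Step 2: sub() checks local (none), enclosing middle() (none), enclosing setup() and finds index = 93.
Step 3: result = 93

The answer is 93.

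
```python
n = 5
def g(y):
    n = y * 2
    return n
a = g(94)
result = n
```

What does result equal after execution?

Step 1: Global n = 5.
Step 2: g(94) creates local n = 94 * 2 = 188.
Step 3: Global n unchanged because no global keyword. result = 5

The answer is 5.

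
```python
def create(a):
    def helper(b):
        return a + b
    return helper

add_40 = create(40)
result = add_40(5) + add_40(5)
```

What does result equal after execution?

Step 1: add_40 captures a = 40.
Step 2: add_40(5) = 40 + 5 = 45, called twice.
Step 3: result = 45 + 45 = 90

The answer is 90.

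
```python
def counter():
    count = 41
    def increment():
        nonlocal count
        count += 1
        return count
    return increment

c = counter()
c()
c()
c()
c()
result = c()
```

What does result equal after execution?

Step 1: counter() creates closure with count = 41.
Step 2: Each c() call increments count via nonlocal. After 5 calls: 41 + 5 = 46.
Step 3: result = 46

The answer is 46.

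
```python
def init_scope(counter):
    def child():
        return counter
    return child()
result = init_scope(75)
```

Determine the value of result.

Step 1: init_scope(75) binds parameter counter = 75.
Step 2: child() looks up counter in enclosing scope and finds the parameter counter = 75.
Step 3: result = 75

The answer is 75.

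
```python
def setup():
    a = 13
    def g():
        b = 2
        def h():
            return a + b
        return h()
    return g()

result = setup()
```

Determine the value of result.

Step 1: setup() defines a = 13. g() defines b = 2.
Step 2: h() accesses both from enclosing scopes: a = 13, b = 2.
Step 3: result = 13 + 2 = 15

The answer is 15.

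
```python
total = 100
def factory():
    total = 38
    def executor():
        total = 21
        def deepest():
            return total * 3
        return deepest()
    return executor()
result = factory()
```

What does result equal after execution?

Step 1: deepest() looks up total through LEGB: not local, finds total = 21 in enclosing executor().
Step 2: Returns 21 * 3 = 63.
Step 3: result = 63

The answer is 63.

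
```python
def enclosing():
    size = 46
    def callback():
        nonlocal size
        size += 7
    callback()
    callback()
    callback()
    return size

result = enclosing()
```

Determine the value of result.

Step 1: size starts at 46.
Step 2: callback() is called 3 times, each adding 7.
Step 3: size = 46 + 7 * 3 = 67

The answer is 67.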